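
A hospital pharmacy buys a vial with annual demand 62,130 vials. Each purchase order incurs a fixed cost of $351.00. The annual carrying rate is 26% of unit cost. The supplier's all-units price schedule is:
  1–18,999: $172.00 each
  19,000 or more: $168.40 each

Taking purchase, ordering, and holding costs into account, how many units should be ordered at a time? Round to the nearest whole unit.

Holding cost per unit per year at price C is H = 0.26·C.
Candidates are each tier's EOQ (if it falls in that tier) and each price-break quantity.
EOQ at $172.00 = 987.6 (feasible in tier 1): TC = 62,130×$172.00 + (62,130/987.6)×351 + (987.6/2)×0.26×$172.00 = $10,730,524.18.
EOQ at $168.40 = 998.1 < 19000, so use break Q=19000: TC = 62,130×$168.40 + (62,130/19000.0)×351 + (19000.0/2)×0.26×$168.40 = $10,879,787.77.
Lowest total cost is $10,730,524.18 at Q = 987.6.

Q* ≈ 988 vials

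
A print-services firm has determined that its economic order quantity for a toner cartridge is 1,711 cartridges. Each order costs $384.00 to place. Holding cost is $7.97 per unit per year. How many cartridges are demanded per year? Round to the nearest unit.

D ≈ 30,381 cartridges per year

Squaring Q* = √(2DS/H) gives Q*² = 2DS/H.
From Q* = √(2DS/H): D = Q*²H / (2S) = 1,711² × 7.97 / (2 × 384) = 30380.654.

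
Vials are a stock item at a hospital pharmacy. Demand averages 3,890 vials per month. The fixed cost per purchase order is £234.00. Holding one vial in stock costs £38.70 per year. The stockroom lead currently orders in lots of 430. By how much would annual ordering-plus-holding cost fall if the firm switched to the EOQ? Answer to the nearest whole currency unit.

Extra cost ≈ £4,646 per year

Annual demand D = 3,890 × 12 = 46,680.
EOQ = √(2DS/H) = √(2 × 46,680 × 234 / 38.7) ≈ 751.33.
Cost at Q* = (D/Q*)S + (Q*/2)H = √(2DSH) ≈ £29,076.61.
Cost at Q = 430: (46,680/430)×234 + (430/2)×38.7 = £25,402.60 + £8,320.50 = £33,723.10.
Excess = £33,723.10 − £29,076.61 = £4,646.49.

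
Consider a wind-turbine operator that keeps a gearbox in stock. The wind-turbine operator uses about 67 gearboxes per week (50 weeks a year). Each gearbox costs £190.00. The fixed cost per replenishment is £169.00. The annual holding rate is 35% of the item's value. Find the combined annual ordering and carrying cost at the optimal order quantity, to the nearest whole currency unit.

Annual demand D = 67 × 50 = 3,350.
Holding cost H = 0.35 × £190.00 = £66.5000 per unit per year.
The optimal lot size = √(2DS/H) = √(2 × 3,350 × 169 / 66.5) ≈ 130.49.
At Q*, ordering cost (D/Q*)S equals holding cost (Q*/2)H, each = √(DSH/2).
Minimum total = √(2DSH) = √(2 × 3,350 × 169 × 66.5) ≈ 8677.439.

TC* ≈ £8,677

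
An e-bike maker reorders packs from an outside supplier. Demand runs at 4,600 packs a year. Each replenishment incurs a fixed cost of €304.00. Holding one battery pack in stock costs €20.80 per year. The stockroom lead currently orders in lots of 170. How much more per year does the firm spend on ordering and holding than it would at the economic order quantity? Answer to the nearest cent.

Extra cost ≈ €2,366.73 per year

EOQ = √(2DS/H) = √(2 × 4,600 × 304 / 20.8) ≈ 366.69.
Cost at Q* = (D/Q*)S + (Q*/2)H = √(2DSH) ≈ €7,627.15.
Cost at Q = 170: (4,600/170)×304 + (170/2)×20.8 = €8,225.88 + €1,768.00 = €9,993.88.
Excess = €9,993.88 − €7,627.15 = €2,366.73.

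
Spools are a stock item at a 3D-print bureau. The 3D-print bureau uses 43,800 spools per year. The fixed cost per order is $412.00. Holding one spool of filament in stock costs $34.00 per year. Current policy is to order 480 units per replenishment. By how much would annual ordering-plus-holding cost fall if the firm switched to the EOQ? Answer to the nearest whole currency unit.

Extra cost ≈ $10,725 per year

EOQ = √(2DS/H) = √(2 × 43,800 × 412 / 34) ≈ 1030.29.
Cost at Q* = (D/Q*)S + (Q*/2)H = √(2DSH) ≈ $35,030.00.
Cost at Q = 480: (43,800/480)×412 + (480/2)×34 = $37,595.00 + $8,160.00 = $45,755.00.
Excess = $45,755.00 − $35,030.00 = $10,725.00.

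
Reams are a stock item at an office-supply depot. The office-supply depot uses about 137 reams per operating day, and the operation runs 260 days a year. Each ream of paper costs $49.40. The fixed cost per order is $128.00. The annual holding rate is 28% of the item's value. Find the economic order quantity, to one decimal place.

Q* ≈ 811.9 reams

Annual demand D = 137 × 260 = 35,620.
Holding cost H = 0.28 × $49.40 = $13.8320 per unit per year.
EOQ = √(2DS / H) = √(2 × 35,620 × 128 / 13.832).
= √(9,118,720 / 13.832) = √659,248.1203 ≈ 811.941.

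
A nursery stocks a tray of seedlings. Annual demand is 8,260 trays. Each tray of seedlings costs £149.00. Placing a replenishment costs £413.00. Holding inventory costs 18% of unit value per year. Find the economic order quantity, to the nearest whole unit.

Q* ≈ 504 trays

Holding cost H = 0.18 × £149.00 = £26.8200 per unit per year.
EOQ = √(2DS / H) = √(2 × 8,260 × 413 / 26.82).
= √(6,822,760 / 26.82) = √254,390.7532 ≈ 504.372.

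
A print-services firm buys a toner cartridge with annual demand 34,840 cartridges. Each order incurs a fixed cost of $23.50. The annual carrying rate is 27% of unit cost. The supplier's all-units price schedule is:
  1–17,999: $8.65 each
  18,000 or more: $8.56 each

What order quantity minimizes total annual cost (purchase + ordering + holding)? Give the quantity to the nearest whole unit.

Q* ≈ 837 cartridges

Holding cost per unit per year at price C is H = 0.27·C.
Candidates are each tier's EOQ (if it falls in that tier) and each price-break quantity.
EOQ at $8.65 = 837.3 (feasible in tier 1): TC = 34,840×$8.65 + (34,840/837.3)×23.5 + (837.3/2)×0.27×$8.65 = $303,321.59.
EOQ at $8.56 = 841.7 < 18000, so use break Q=18000: TC = 34,840×$8.56 + (34,840/18000.0)×23.5 + (18000.0/2)×0.27×$8.56 = $319,076.69.
Lowest total cost is $303,321.59 at Q = 837.3.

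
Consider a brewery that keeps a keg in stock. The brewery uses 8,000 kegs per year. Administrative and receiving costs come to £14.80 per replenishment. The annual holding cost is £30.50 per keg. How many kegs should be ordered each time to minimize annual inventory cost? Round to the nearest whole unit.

EOQ = √(2DS / H) = √(2 × 8,000 × 14.8 / 30.5).
= √(236,800 / 30.5) = √7,763.9344 ≈ 88.113.

Q* ≈ 88 kegs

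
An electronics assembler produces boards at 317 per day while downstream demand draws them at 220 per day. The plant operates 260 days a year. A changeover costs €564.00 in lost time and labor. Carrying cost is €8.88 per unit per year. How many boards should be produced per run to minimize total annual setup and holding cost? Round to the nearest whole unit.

Annual demand D = 220 × 260 = 57,200.
Production build-up factor (1 − d/p) = 1 − 220/317 = 0.3060.
Q* = √(2DS / (H(1 − d/p))) = √(2 × 57,200 × 564 / (8.88 × 0.3060)).
= √(64,521,600 / 2.7172) ≈ 4872.926.

Q* ≈ 4,873 boards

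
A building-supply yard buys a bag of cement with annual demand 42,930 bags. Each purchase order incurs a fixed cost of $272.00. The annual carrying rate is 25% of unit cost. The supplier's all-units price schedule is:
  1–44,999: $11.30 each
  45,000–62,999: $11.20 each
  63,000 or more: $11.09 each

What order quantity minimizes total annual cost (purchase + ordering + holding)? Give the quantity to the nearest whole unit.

Holding cost per unit per year at price C is H = 0.25·C.
For each price level, check whether its EOQ is feasible; otherwise the best quantity at that price is the breakpoint.
EOQ at $11.30 = 2875.2 (feasible in tier 1): TC = 42,930×$11.30 + (42,930/2875.2)×272 + (2875.2/2)×0.25×$11.30 = $493,231.49.
EOQ at $11.20 = 2888.0 < 45000, so use break Q=45000: TC = 42,930×$11.20 + (42,930/45000.0)×272 + (45000.0/2)×0.25×$11.20 = $544,075.49.
EOQ at $11.09 = 2902.3 < 63000, so use break Q=63000: TC = 42,930×$11.09 + (42,930/63000.0)×272 + (63000.0/2)×0.25×$11.09 = $563,612.80.
Lowest total cost is $493,231.49 at Q = 2875.2.

Q* ≈ 2,875 bags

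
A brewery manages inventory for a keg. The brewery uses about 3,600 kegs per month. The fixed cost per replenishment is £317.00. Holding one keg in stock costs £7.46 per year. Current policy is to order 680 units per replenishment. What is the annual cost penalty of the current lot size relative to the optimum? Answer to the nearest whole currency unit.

Annual demand D = 3,600 × 12 = 43,200.
EOQ = √(2DS/H) = √(2 × 43,200 × 317 / 7.46) ≈ 1916.10.
Cost at Q* = (D/Q*)S + (Q*/2)H = √(2DSH) ≈ £14,294.07.
Cost at Q = 680: (43,200/680)×317 + (680/2)×7.46 = £20,138.82 + £2,536.40 = £22,675.22.
Excess = £22,675.22 − £14,294.07 = £8,381.15.

Extra cost ≈ £8,381 per year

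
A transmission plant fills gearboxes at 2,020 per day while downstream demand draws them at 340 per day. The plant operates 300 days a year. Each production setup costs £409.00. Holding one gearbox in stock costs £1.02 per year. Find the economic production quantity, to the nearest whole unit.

Q* ≈ 9,917 gearboxes

Annual demand D = 340 × 300 = 102,000.
Production build-up factor (1 − d/p) = 1 − 340/2,020 = 0.8317.
Q* = √(2DS / (H(1 − d/p))) = √(2 × 102,000 × 409 / (1.02 × 0.8317)).
= √(83,436,000 / 0.8483) ≈ 9917.397.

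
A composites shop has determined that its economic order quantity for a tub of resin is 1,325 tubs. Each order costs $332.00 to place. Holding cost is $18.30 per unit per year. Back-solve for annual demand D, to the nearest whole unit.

Squaring Q* = √(2DS/H) gives Q*² = 2DS/H.
From Q* = √(2DS/H): D = Q*²H / (2S) = 1,325² × 18.3 / (2 × 332) = 48385.448.

D ≈ 48,385 tubs per year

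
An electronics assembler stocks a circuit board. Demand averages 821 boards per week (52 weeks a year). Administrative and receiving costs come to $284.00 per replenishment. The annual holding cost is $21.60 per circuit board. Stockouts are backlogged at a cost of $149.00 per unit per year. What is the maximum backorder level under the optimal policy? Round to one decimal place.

S* ≈ 143.5 boards

Annual demand D = 821 × 52 = 42,692.
With planned backorders, Q* = √(2DS/H) · √((H+B)/B).
√(2DS/H) = √(2 × 42,692 × 284 / 21.6) = 1059.548.
√((H+B)/B) = √((21.6+149)/149) = 1.0700.
Q* ≈ 1133.749.
S* = Q* · H/(H+B) = 1133.749 × 21.6/170.6 ≈ 143.546.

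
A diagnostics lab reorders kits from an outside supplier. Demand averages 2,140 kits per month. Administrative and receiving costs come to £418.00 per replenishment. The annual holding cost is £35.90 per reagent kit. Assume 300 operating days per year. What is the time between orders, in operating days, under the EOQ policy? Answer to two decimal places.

T ≈ 9.03 days

Annual demand D = 2,140 × 12 = 25,680.
Q* = √(2DS/H) = √(2 × 25,680 × 418 / 35.9) ≈ 773.31.
Cycle time = Q*/D × 300 = 773.31 / 25,680 × 300 ≈ 9.034 days.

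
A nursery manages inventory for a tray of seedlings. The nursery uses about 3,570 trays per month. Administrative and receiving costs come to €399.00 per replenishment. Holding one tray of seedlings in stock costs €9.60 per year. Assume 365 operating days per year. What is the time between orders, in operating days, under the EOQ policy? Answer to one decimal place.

Annual demand D = 3,570 × 12 = 42,840.
The optimal lot size = √(2DS/H) = √(2 × 42,840 × 399 / 9.6) ≈ 1887.08.
Cycle time = Q*/D × 365 = 1887.08 / 42,840 × 365 ≈ 16.078 days.

T ≈ 16.1 days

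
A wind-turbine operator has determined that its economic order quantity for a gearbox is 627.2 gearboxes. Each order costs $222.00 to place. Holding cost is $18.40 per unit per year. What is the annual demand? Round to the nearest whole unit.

The basic EOQ model gives Q* = √(2DS/H); rearrange for the unknown.
From Q* = √(2DS/H): D = Q*²H / (2S) = 627.2² × 18.4 / (2 × 222) = 16302.228.

D ≈ 16,302 gearboxes per year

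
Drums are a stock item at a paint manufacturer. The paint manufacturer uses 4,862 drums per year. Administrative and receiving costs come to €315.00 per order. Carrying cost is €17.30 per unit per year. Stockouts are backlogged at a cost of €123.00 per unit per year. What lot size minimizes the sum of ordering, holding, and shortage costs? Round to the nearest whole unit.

With planned backorders, Q* = √(2DS/H) · √((H+B)/B).
√(2DS/H) = √(2 × 4,862 × 315 / 17.3) = 420.780.
√((H+B)/B) = √((17.3+123)/123) = 1.0680.
Q* ≈ 449.398.

Q* ≈ 449 drums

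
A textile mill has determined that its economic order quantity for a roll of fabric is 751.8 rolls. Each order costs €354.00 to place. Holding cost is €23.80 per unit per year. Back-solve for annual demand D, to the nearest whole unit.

Invert the EOQ relation Q*² = 2DS/H.
From Q* = √(2DS/H): D = Q*²H / (2S) = 751.8² × 23.8 / (2 × 354) = 18999.770.

D ≈ 19,000 rolls per year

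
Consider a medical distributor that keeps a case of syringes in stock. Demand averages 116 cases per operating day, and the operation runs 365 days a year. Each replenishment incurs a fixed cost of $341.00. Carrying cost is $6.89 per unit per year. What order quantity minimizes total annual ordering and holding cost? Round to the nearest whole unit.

Q* ≈ 2,047 cases

Annual demand D = 116 × 365 = 42,340.
EOQ = √(2DS / H) = √(2 × 42,340 × 341 / 6.89).
= √(28,875,880 / 6.89) = √4,190,984.0348 ≈ 2047.189.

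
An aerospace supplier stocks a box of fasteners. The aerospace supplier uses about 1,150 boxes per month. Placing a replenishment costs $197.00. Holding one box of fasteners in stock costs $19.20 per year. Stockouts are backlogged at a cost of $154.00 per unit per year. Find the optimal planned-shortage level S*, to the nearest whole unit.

S* ≈ 63 boxes

Annual demand D = 1,150 × 12 = 13,800.
With planned backorders, Q* = √(2DS/H) · √((H+B)/B).
√(2DS/H) = √(2 × 13,800 × 197 / 19.2) = 532.154.
√((H+B)/B) = √((19.2+154)/154) = 1.0605.
Q* ≈ 564.353.
S* = Q* · H/(H+B) = 564.353 × 19.2/173.2 ≈ 62.561.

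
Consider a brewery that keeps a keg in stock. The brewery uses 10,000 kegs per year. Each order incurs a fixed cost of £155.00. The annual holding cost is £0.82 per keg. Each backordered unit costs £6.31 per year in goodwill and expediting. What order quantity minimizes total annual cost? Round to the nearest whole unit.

Q* ≈ 2,067 kegs

With planned backorders, Q* = √(2DS/H) · √((H+B)/B).
√(2DS/H) = √(2 × 10,000 × 155 / 0.82) = 1944.348.
√((H+B)/B) = √((0.82+6.31)/6.31) = 1.0630.
Q* ≈ 2066.826.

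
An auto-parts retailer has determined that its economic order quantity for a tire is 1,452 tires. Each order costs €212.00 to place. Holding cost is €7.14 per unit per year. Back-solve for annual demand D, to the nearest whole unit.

Invert the EOQ relation Q*² = 2DS/H.
From Q* = √(2DS/H): D = Q*²H / (2S) = 1,452² × 7.14 / (2 × 212) = 35503.044.

D ≈ 35,503 tires per year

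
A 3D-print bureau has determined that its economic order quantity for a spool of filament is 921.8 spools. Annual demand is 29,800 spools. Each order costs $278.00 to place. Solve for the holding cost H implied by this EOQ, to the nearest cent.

The basic EOQ model gives Q* = √(2DS/H); rearrange for the unknown.
From Q* = √(2DS/H): H = 2DS / Q*² = 2 × 29,800 × 278 / 921.8² = 19.4992.

H ≈ $19.50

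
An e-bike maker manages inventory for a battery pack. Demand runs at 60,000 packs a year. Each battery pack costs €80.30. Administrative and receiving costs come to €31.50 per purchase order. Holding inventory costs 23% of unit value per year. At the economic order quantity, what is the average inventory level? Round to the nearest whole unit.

Holding cost H = 0.23 × €80.30 = €18.4690 per unit per year.
Q* = √(2DS/H) = √(2 × 60,000 × 31.5 / 18.469) ≈ 452.40.
Average inventory = Q*/2 ≈ 452.40 / 2 = 226.201.

Average inventory ≈ 226 packs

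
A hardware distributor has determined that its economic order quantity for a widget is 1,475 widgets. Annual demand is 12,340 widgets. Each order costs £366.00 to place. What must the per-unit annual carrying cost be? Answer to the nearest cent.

Invert the EOQ relation Q*² = 2DS/H.
From Q* = √(2DS/H): H = 2DS / Q*² = 2 × 12,340 × 366 / 1,475² = 4.1519.

H ≈ £4.15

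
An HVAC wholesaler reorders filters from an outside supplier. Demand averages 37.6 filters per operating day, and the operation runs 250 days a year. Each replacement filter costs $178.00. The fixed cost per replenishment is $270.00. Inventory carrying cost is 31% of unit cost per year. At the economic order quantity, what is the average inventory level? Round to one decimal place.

Average inventory ≈ 151.6 filters

Annual demand D = 37.6 × 250 = 9,400.
Holding cost H = 0.31 × $178.00 = $55.1800 per unit per year.
EOQ = √(2DS/H) = √(2 × 9,400 × 270 / 55.18) ≈ 303.30.
Average inventory = Q*/2 ≈ 303.30 / 2 = 151.649.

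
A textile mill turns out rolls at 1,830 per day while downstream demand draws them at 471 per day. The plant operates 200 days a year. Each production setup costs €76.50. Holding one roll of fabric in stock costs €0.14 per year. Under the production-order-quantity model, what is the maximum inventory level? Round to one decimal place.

Annual demand D = 471 × 200 = 94,200.
Production build-up factor (1 − d/p) = 1 − 471/1,830 = 0.7426.
Q* = √(2DS / (H(1 − d/p))) = √(2 × 94,200 × 76.5 / (0.14 × 0.7426)).
= √(14,412,600 / 0.104) ≈ 11773.971.
Maximum inventory = Q*(1 − d/p) = 11773.971 × 0.7426 ≈ 8743.621.

I_max ≈ 8,743.6 rolls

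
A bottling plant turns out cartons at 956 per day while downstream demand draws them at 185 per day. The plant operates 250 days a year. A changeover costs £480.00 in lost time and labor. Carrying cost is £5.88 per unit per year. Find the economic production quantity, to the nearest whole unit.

Annual demand D = 185 × 250 = 46,250.
Production build-up factor (1 − d/p) = 1 − 185/956 = 0.8065.
Q* = √(2DS / (H(1 − d/p))) = √(2 × 46,250 × 480 / (5.88 × 0.8065)).
= √(44,400,000 / 4.7421) ≈ 3059.881.

Q* ≈ 3,060 cartons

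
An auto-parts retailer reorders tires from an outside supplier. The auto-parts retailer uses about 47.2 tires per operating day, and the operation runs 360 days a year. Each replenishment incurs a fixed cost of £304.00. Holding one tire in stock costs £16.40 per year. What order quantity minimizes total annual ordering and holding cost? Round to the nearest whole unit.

Q* ≈ 794 tires

Annual demand D = 47.2 × 360 = 16,992.
EOQ = √(2DS / H) = √(2 × 16,992 × 304 / 16.4).
= √(10,331,136 / 16.4) = √629,947.3171 ≈ 793.692.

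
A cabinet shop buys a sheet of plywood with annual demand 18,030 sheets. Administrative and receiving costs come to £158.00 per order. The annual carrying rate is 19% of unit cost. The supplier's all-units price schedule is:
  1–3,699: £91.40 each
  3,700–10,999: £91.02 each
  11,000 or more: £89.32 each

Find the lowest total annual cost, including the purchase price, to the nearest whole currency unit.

Holding cost per unit per year at price C is H = 0.19·C.
For each price level, check whether its EOQ is feasible; otherwise the best quantity at that price is the breakpoint.
EOQ at £91.40 = 572.8 (feasible in tier 1): TC = 18,030×£91.40 + (18,030/572.8)×158 + (572.8/2)×0.19×£91.40 = £1,657,888.98.
EOQ at £91.02 = 574.0 < 3700, so use break Q=3700: TC = 18,030×£91.02 + (18,030/3700.0)×158 + (3700.0/2)×0.19×£91.02 = £1,673,854.06.
EOQ at £89.32 = 579.4 < 11000, so use break Q=11000: TC = 18,030×£89.32 + (18,030/11000.0)×158 + (11000.0/2)×0.19×£89.32 = £1,704,037.98.
Lowest total cost among the candidates is at Q = 572.8.

TC* ≈ £1,657,889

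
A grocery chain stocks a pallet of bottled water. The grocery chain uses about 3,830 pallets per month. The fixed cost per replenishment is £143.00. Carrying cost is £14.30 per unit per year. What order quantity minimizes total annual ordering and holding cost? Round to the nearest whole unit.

Q* ≈ 959 pallets

Annual demand D = 3,830 × 12 = 45,960.
EOQ = √(2DS / H) = √(2 × 45,960 × 143 / 14.3).
= √(13,144,560 / 14.3) = √919,200 ≈ 958.749.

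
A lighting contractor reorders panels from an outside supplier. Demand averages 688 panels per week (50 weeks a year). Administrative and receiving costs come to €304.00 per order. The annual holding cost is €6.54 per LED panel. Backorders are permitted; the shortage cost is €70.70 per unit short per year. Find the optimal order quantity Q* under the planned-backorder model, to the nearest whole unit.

Annual demand D = 688 × 50 = 34,400.
With planned backorders, Q* = √(2DS/H) · √((H+B)/B).
√(2DS/H) = √(2 × 34,400 × 304 / 6.54) = 1788.307.
√((H+B)/B) = √((6.54+70.7)/70.7) = 1.0452.
Q* ≈ 1869.190.

Q* ≈ 1,869 panels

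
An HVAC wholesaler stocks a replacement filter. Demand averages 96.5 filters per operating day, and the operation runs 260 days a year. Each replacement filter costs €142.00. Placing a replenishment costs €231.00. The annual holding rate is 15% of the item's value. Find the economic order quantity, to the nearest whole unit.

Annual demand D = 96.5 × 260 = 25,090.
Holding cost H = 0.15 × €142.00 = €21.3000 per unit per year.
EOQ = √(2DS / H) = √(2 × 25,090 × 231 / 21.3).
= √(11,591,580 / 21.3) = √544,205.6338 ≈ 737.703.

Q* ≈ 738 filters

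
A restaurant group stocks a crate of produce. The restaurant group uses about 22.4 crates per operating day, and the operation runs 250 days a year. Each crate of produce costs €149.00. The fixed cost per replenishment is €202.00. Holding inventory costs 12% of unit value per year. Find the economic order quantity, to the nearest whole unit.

Annual demand D = 22.4 × 250 = 5,600.
Holding cost H = 0.12 × €149.00 = €17.8800 per unit per year.
EOQ = √(2DS / H) = √(2 × 5,600 × 202 / 17.88).
= √(2,262,400 / 17.88) = √126,532.4385 ≈ 355.714.

Q* ≈ 356 crates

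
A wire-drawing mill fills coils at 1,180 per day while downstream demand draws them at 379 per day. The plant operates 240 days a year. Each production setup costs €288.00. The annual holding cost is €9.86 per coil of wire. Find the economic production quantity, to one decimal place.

Q* ≈ 2,797.8 coils

Annual demand D = 379 × 240 = 90,960.
Production build-up factor (1 − d/p) = 1 − 379/1,180 = 0.6788.
Q* = √(2DS / (H(1 − d/p))) = √(2 × 90,960 × 288 / (9.86 × 0.6788)).
= √(52,392,960 / 6.6931) ≈ 2797.839.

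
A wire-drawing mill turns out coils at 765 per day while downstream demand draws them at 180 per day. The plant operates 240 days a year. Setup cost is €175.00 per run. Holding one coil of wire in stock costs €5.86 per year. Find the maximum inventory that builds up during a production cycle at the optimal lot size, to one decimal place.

I_max ≈ 1,404.7 coils

Annual demand D = 180 × 240 = 43,200.
Production build-up factor (1 − d/p) = 1 − 180/765 = 0.7647.
Q* = √(2DS / (H(1 − d/p))) = √(2 × 43,200 × 175 / (5.86 × 0.7647)).
= √(15,120,000 / 4.4812) ≈ 1836.876.
Maximum inventory = Q*(1 − d/p) = 1836.876 × 0.7647 ≈ 1404.670.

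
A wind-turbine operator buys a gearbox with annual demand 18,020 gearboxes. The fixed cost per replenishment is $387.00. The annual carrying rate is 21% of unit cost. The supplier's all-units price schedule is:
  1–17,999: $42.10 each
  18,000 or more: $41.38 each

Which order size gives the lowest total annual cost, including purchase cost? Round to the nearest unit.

Q* ≈ 1,256 gearboxes

Holding cost per unit per year at price C is H = 0.21·C.
For each price level, check whether its EOQ is feasible; otherwise the best quantity at that price is the breakpoint.
EOQ at $42.10 = 1256.0 (feasible in tier 1): TC = 18,020×$42.10 + (18,020/1256.0)×387 + (1256.0/2)×0.21×$42.10 = $769,746.49.
EOQ at $41.38 = 1266.9 < 18000, so use break Q=18000: TC = 18,020×$41.38 + (18,020/18000.0)×387 + (18000.0/2)×0.21×$41.38 = $824,263.23.
Lowest total cost is $769,746.49 at Q = 1256.0.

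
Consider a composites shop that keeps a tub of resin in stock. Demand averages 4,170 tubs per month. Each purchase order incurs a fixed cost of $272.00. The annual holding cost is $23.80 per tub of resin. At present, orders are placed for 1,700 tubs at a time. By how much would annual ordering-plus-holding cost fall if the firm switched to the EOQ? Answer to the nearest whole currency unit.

Annual demand D = 4,170 × 12 = 50,040.
EOQ = √(2DS/H) = √(2 × 50,040 × 272 / 23.8) ≈ 1069.47.
Cost at Q* = (D/Q*)S + (Q*/2)H = √(2DSH) ≈ $25,453.45.
Cost at Q = 1,700: (50,040/1,700)×272 + (1,700/2)×23.8 = $8,006.40 + $20,230.00 = $28,236.40.
Excess = $28,236.40 − $25,453.45 = $2,782.95.

Extra cost ≈ $2,783 per year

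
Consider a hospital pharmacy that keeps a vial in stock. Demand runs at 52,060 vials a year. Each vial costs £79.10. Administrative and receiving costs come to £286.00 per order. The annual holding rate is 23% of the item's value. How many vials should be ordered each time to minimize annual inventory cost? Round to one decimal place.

Q* ≈ 1,279.4 vials

Holding cost H = 0.23 × £79.10 = £18.1930 per unit per year.
EOQ = √(2DS / H) = √(2 × 52,060 × 286 / 18.193).
= √(29,778,320 / 18.193) = √1,636,800.9674 ≈ 1279.375.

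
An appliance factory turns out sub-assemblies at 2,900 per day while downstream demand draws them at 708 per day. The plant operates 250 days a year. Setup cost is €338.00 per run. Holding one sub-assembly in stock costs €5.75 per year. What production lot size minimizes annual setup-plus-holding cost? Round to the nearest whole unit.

Annual demand D = 708 × 250 = 177,000.
Production build-up factor (1 − d/p) = 1 − 708/2,900 = 0.7559.
Q* = √(2DS / (H(1 − d/p))) = √(2 × 177,000 × 338 / (5.75 × 0.7559)).
= √(119,652,000 / 4.3462) ≈ 5246.924.

Q* ≈ 5,247 sub-assemblies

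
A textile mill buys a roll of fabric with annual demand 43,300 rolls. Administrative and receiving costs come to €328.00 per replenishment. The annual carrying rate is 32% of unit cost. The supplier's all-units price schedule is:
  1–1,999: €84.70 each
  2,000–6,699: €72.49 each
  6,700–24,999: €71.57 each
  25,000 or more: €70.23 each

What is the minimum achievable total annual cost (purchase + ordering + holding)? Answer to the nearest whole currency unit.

Holding cost per unit per year at price C is H = 0.32·C.
Evaluate total cost at each tier's feasible EOQ or, if the EOQ is below the tier, at the tier's minimum quantity.
EOQ at €84.70 = 1023.7 (feasible in tier 1): TC = 43,300×€84.70 + (43,300/1023.7)×328 + (1023.7/2)×0.32×€84.70 = €3,695,256.78.
EOQ at €72.49 = 1106.6 < 2000, so use break Q=2000: TC = 43,300×€72.49 + (43,300/2000.0)×328 + (2000.0/2)×0.32×€72.49 = €3,169,115.00.
EOQ at €71.57 = 1113.7 < 6700, so use break Q=6700: TC = 43,300×€71.57 + (43,300/6700.0)×328 + (6700.0/2)×0.32×€71.57 = €3,177,823.80.
EOQ at €70.23 = 1124.2 < 25000, so use break Q=25000: TC = 43,300×€70.23 + (43,300/25000.0)×328 + (25000.0/2)×0.32×€70.23 = €3,322,447.10.
Lowest total cost among the candidates is at Q = 2000.0.

TC* ≈ €3,169,115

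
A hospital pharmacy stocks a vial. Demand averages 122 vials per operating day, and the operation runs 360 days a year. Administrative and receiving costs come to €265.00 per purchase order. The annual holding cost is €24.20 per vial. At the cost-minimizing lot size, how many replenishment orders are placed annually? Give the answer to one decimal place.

N ≈ 44.8 orders per year

Annual demand D = 122 × 360 = 43,920.
The optimal lot size = √(2DS/H) = √(2 × 43,920 × 265 / 24.2) ≈ 980.76.
Orders per year = D / Q* = 43,920 / 980.76 ≈ 44.782.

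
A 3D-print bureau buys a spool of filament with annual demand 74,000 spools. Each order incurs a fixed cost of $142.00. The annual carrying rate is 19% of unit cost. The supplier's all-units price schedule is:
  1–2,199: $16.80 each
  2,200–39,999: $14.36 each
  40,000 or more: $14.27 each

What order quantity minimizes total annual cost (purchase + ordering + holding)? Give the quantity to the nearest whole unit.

Holding cost per unit per year at price C is H = 0.19·C.
Candidates are each tier's EOQ (if it falls in that tier) and each price-break quantity.
Tier 1 ($16.80): EOQ = 2565.9 exceeds tier's upper bound 2199, so this tier is dominated.
EOQ at $14.36 = 2775.4 (feasible in tier 2): TC = 74,000×$14.36 + (74,000/2775.4)×142 + (2775.4/2)×0.19×$14.36 = $1,070,212.32.
EOQ at $14.27 = 2784.1 < 40000, so use break Q=40000: TC = 74,000×$14.27 + (74,000/40000.0)×142 + (40000.0/2)×0.19×$14.27 = $1,110,468.70.
Lowest total cost is $1,070,212.32 at Q = 2775.4.

Q* ≈ 2,775 spools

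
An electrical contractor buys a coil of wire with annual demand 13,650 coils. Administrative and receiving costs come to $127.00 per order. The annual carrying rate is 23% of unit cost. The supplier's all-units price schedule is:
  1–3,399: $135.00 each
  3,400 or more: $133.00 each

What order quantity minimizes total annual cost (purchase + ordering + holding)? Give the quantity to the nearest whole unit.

Q* ≈ 334 coils

Holding cost per unit per year at price C is H = 0.23·C.
Evaluate total cost at each tier's feasible EOQ or, if the EOQ is below the tier, at the tier's minimum quantity.
EOQ at $135.00 = 334.2 (feasible in tier 1): TC = 13,650×$135.00 + (13,650/334.2)×127 + (334.2/2)×0.23×$135.00 = $1,853,125.62.
EOQ at $133.00 = 336.7 < 3400, so use break Q=3400: TC = 13,650×$133.00 + (13,650/3400.0)×127 + (3400.0/2)×0.23×$133.00 = $1,867,962.87.
Lowest total cost is $1,853,125.62 at Q = 334.2.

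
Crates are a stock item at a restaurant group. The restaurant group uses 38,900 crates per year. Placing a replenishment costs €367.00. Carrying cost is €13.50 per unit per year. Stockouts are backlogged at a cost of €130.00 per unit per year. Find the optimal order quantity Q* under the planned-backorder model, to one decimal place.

Q* ≈ 1,528.0 crates

With planned backorders, Q* = √(2DS/H) · √((H+B)/B).
√(2DS/H) = √(2 × 38,900 × 367 / 13.5) = 1454.307.
√((H+B)/B) = √((13.5+130)/130) = 1.0506.
Q* ≈ 1527.954.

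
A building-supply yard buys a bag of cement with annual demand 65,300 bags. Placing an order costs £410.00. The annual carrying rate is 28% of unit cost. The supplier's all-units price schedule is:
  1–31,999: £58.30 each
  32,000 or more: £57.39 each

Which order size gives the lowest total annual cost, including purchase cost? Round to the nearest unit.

Holding cost per unit per year at price C is H = 0.28·C.
Candidates are each tier's EOQ (if it falls in that tier) and each price-break quantity.
EOQ at £58.30 = 1811.1 (feasible in tier 1): TC = 65,300×£58.30 + (65,300/1811.1)×410 + (1811.1/2)×0.28×£58.30 = £3,836,554.93.
EOQ at £57.39 = 1825.4 < 32000, so use break Q=32000: TC = 65,300×£57.39 + (65,300/32000.0)×410 + (32000.0/2)×0.28×£57.39 = £4,005,510.86.
Lowest total cost is £3,836,554.93 at Q = 1811.1.

Q* ≈ 1,811 bags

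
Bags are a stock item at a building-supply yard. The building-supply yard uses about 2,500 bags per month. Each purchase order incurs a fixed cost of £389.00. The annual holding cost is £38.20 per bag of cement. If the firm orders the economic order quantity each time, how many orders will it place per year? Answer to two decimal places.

Annual demand D = 2,500 × 12 = 30,000.
The optimal lot size = √(2DS/H) = √(2 × 30,000 × 389 / 38.2) ≈ 781.66.
Orders per year = D / Q* = 30,000 / 781.66 ≈ 38.380.

N ≈ 38.38 orders per year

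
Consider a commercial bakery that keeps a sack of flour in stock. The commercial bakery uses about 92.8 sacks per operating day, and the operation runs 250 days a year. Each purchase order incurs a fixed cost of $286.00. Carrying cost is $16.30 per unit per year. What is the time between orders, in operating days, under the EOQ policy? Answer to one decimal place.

T ≈ 9.7 days

Annual demand D = 92.8 × 250 = 23,200.
Q* = √(2DS/H) = √(2 × 23,200 × 286 / 16.3) ≈ 902.29.
Cycle time = Q*/D × 250 = 902.29 / 23,200 × 250 ≈ 9.723 days.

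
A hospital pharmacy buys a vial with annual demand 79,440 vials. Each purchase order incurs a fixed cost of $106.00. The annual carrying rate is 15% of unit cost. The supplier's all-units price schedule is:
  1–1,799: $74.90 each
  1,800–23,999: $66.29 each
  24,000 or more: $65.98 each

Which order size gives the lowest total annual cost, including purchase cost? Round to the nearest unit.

Holding cost per unit per year at price C is H = 0.15·C.
For each price level, check whether its EOQ is feasible; otherwise the best quantity at that price is the breakpoint.
EOQ at $74.90 = 1224.3 (feasible in tier 1): TC = 79,440×$74.90 + (79,440/1224.3)×106 + (1224.3/2)×0.15×$74.90 = $5,963,811.43.
EOQ at $66.29 = 1301.4 < 1800, so use break Q=1800: TC = 79,440×$66.29 + (79,440/1800.0)×106 + (1800.0/2)×0.15×$66.29 = $5,279,704.88.
EOQ at $65.98 = 1304.5 < 24000, so use break Q=24000: TC = 79,440×$65.98 + (79,440/24000.0)×106 + (24000.0/2)×0.15×$65.98 = $5,360,566.06.
Lowest total cost is $5,279,704.88 at Q = 1800.0.

Q* ≈ 1,800 vials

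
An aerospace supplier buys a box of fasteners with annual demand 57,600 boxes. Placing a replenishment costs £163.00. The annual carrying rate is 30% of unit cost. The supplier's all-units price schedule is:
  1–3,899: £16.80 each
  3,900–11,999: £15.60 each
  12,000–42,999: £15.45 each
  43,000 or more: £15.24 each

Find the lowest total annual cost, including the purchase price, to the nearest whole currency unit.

Holding cost per unit per year at price C is H = 0.30·C.
For each price level, check whether its EOQ is feasible; otherwise the best quantity at that price is the breakpoint.
EOQ at £16.80 = 1930.2 (feasible in tier 1): TC = 57,600×£16.80 + (57,600/1930.2)×163 + (1930.2/2)×0.30×£16.80 = £977,408.26.
EOQ at £15.60 = 2003.1 < 3900, so use break Q=3900: TC = 57,600×£15.60 + (57,600/3900.0)×163 + (3900.0/2)×0.30×£15.60 = £910,093.38.
EOQ at £15.45 = 2012.8 < 12000, so use break Q=12000: TC = 57,600×£15.45 + (57,600/12000.0)×163 + (12000.0/2)×0.30×£15.45 = £918,512.40.
EOQ at £15.24 = 2026.6 < 43000, so use break Q=43000: TC = 57,600×£15.24 + (57,600/43000.0)×163 + (43000.0/2)×0.30×£15.24 = £976,340.34.
Lowest total cost among the candidates is at Q = 3900.0.

TC* ≈ £910,093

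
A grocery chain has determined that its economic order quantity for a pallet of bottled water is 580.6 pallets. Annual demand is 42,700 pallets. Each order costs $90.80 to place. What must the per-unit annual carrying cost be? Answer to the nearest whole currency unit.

The basic EOQ model gives Q* = √(2DS/H); rearrange for the unknown.
From Q* = √(2DS/H): H = 2DS / Q*² = 2 × 42,700 × 90.8 / 580.6² = 23.0033.

H ≈ $23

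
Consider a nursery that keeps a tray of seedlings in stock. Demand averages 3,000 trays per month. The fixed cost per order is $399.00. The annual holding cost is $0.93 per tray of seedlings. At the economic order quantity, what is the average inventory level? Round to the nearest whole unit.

Annual demand D = 3,000 × 12 = 36,000.
EOQ = √(2DS/H) = √(2 × 36,000 × 399 / 0.93) ≈ 5557.91.
Average inventory = Q*/2 ≈ 5557.91 / 2 = 2778.953.

Average inventory ≈ 2,779 trays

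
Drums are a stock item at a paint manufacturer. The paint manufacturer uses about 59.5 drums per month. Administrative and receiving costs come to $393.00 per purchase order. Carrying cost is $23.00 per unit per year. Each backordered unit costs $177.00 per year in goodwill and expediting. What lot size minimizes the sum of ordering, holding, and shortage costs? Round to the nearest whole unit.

Annual demand D = 59.5 × 12 = 714.
With planned backorders, Q* = √(2DS/H) · √((H+B)/B).
√(2DS/H) = √(2 × 714 × 393 / 23) = 156.206.
√((H+B)/B) = √((23+177)/177) = 1.0630.
Q* ≈ 166.045.

Q* ≈ 166 drums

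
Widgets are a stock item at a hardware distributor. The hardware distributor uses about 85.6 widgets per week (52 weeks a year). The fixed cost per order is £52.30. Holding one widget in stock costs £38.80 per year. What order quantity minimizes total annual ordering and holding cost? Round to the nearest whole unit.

Annual demand D = 85.6 × 52 = 4,451.2.
EOQ = √(2DS / H) = √(2 × 4,451.2 × 52.3 / 38.8).
= √(465,595.52 / 38.8) = √11,999.8845 ≈ 109.544.

Q* ≈ 110 widgets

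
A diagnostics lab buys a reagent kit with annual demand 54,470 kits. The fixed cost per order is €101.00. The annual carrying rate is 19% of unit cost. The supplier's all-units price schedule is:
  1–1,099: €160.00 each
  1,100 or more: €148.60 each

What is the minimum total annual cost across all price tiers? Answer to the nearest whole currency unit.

Holding cost per unit per year at price C is H = 0.19·C.
For each price level, check whether its EOQ is feasible; otherwise the best quantity at that price is the breakpoint.
EOQ at €160.00 = 601.6 (feasible in tier 1): TC = 54,470×€160.00 + (54,470/601.6)×101 + (601.6/2)×0.19×€160.00 = €8,733,489.05.
EOQ at €148.60 = 624.3 < 1100, so use break Q=1100: TC = 54,470×€148.60 + (54,470/1100.0)×101 + (1100.0/2)×0.19×€148.60 = €8,114,772.04.
Lowest total cost among the candidates is at Q = 1100.0.

TC* ≈ €8,114,772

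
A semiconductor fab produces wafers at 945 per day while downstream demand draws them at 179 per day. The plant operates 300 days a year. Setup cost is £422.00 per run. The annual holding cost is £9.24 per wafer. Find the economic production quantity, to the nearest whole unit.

Annual demand D = 179 × 300 = 53,700.
Production build-up factor (1 − d/p) = 1 − 179/945 = 0.8106.
Q* = √(2DS / (H(1 − d/p))) = √(2 × 53,700 × 422 / (9.24 × 0.8106)).
= √(45,322,800 / 7.4898) ≈ 2459.937.

Q* ≈ 2,460 wafers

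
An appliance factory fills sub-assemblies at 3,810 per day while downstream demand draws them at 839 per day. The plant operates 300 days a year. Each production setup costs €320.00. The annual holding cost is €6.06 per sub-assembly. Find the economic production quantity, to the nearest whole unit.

Annual demand D = 839 × 300 = 251,700.
Production build-up factor (1 − d/p) = 1 − 839/3,810 = 0.7798.
Q* = √(2DS / (H(1 − d/p))) = √(2 × 251,700 × 320 / (6.06 × 0.7798)).
= √(161,088,000 / 4.7255) ≈ 5838.569.

Q* ≈ 5,839 sub-assemblies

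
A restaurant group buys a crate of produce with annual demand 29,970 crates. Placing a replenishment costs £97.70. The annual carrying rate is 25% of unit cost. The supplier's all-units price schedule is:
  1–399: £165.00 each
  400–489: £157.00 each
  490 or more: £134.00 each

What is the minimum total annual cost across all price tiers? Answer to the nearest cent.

TC* ≈ £4,030,163.15

Holding cost per unit per year at price C is H = 0.25·C.
Evaluate total cost at each tier's feasible EOQ or, if the EOQ is below the tier, at the tier's minimum quantity.
EOQ at £165.00 = 376.8 (feasible in tier 1): TC = 29,970×£165.00 + (29,970/376.8)×97.7 + (376.8/2)×0.25×£165.00 = £4,960,592.38.
EOQ at £157.00 = 386.3 < 400, so use break Q=400: TC = 29,970×£157.00 + (29,970/400.0)×97.7 + (400.0/2)×0.25×£157.00 = £4,720,460.17.
EOQ at £134.00 = 418.1 < 490, so use break Q=490: TC = 29,970×£134.00 + (29,970/490.0)×97.7 + (490.0/2)×0.25×£134.00 = £4,030,163.15.
Lowest total cost among the candidates is at Q = 490.0.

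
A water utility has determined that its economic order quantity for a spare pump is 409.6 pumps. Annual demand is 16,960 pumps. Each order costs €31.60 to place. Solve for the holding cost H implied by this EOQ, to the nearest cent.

Squaring Q* = √(2DS/H) gives Q*² = 2DS/H.
From Q* = √(2DS/H): H = 2DS / Q*² = 2 × 16,960 × 31.6 / 409.6² = 6.3889.

H ≈ €6.39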